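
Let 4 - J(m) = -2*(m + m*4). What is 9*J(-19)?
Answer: -1674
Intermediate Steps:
J(m) = 4 + 10*m (J(m) = 4 - (-2)*(m + m*4) = 4 - (-2)*(m + 4*m) = 4 - (-2)*5*m = 4 - (-10)*m = 4 + 10*m)
9*J(-19) = 9*(4 + 10*(-19)) = 9*(4 - 190) = 9*(-186) = -1674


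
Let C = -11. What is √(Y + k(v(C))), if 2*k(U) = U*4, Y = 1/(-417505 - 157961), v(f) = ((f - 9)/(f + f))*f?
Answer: I*√6623222918586/575466 ≈ 4.4721*I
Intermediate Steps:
v(f) = -9/2 + f/2 (v(f) = ((-9 + f)/((2*f)))*f = ((-9 + f)*(1/(2*f)))*f = ((-9 + f)/(2*f))*f = -9/2 + f/2)
Y = -1/575466 (Y = 1/(-575466) = -1/575466 ≈ -1.7377e-6)
k(U) = 2*U (k(U) = (U*4)/2 = (4*U)/2 = 2*U)
√(Y + k(v(C))) = √(-1/575466 + 2*(-9/2 + (½)*(-11))) = √(-1/575466 + 2*(-9/2 - 11/2)) = √(-1/575466 + 2*(-10)) = √(-1/575466 - 20) = √(-11509321/575466) = I*√6623222918586/575466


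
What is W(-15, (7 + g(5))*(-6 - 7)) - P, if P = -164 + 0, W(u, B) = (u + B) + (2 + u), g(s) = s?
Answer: -20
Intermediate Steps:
W(u, B) = 2 + B + 2*u (W(u, B) = (B + u) + (2 + u) = 2 + B + 2*u)
P = -164
W(-15, (7 + g(5))*(-6 - 7)) - P = (2 + (7 + 5)*(-6 - 7) + 2*(-15)) - 1*(-164) = (2 + 12*(-13) - 30) + 164 = (2 - 156 - 30) + 164 = -184 + 164 = -20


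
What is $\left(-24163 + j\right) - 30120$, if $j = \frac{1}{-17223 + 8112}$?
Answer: $- \frac{494572414}{9111} \approx -54283.0$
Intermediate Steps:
$j = - \frac{1}{9111}$ ($j = \frac{1}{-9111} = - \frac{1}{9111} \approx -0.00010976$)
$\left(-24163 + j\right) - 30120 = \left(-24163 - \frac{1}{9111}\right) - 30120 = - \frac{220149094}{9111} - 30120 = - \frac{494572414}{9111}$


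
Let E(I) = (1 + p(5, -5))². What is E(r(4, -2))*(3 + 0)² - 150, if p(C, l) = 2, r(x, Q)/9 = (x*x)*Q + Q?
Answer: -69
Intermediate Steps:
r(x, Q) = 9*Q + 9*Q*x² (r(x, Q) = 9*((x*x)*Q + Q) = 9*(x²*Q + Q) = 9*(Q*x² + Q) = 9*(Q + Q*x²) = 9*Q + 9*Q*x²)
E(I) = 9 (E(I) = (1 + 2)² = 3² = 9)
E(r(4, -2))*(3 + 0)² - 150 = 9*(3 + 0)² - 150 = 9*3² - 150 = 9*9 - 150 = 81 - 150 = -69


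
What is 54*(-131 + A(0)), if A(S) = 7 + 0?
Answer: -6696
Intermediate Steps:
A(S) = 7
54*(-131 + A(0)) = 54*(-131 + 7) = 54*(-124) = -6696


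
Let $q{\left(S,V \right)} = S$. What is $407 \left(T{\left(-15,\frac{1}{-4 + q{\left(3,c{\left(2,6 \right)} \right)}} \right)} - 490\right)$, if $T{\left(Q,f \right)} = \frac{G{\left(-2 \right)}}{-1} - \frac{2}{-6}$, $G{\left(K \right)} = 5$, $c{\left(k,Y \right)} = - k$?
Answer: $- \frac{603988}{3} \approx -2.0133 \cdot 10^{5}$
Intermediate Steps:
$T{\left(Q,f \right)} = - \frac{14}{3}$ ($T{\left(Q,f \right)} = \frac{5}{-1} - \frac{2}{-6} = 5 \left(-1\right) - - \frac{1}{3} = -5 + \frac{1}{3} = - \frac{14}{3}$)
$407 \left(T{\left(-15,\frac{1}{-4 + q{\left(3,c{\left(2,6 \right)} \right)}} \right)} - 490\right) = 407 \left(- \frac{14}{3} - 490\right) = 407 \left(- \frac{1484}{3}\right) = - \frac{603988}{3}$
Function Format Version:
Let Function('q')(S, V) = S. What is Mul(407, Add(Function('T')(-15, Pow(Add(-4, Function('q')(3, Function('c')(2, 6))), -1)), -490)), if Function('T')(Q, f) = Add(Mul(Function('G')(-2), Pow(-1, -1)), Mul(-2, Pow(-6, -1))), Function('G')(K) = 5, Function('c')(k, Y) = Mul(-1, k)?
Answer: Rational(-603988, 3) ≈ -2.0133e+5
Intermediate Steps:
Function('T')(Q, f) = Rational(-14, 3) (Function('T')(Q, f) = Add(Mul(5, Pow(-1, -1)), Mul(-2, Pow(-6, -1))) = Add(Mul(5, -1), Mul(-2, Rational(-1, 6))) = Add(-5, Rational(1, 3)) = Rational(-14, 3))
Mul(407, Add(Function('T')(-15, Pow(Add(-4, Function('q')(3, Function('c')(2, 6))), -1)), -490)) = Mul(407, Add(Rational(-14, 3), -490)) = Mul(407, Rational(-1484, 3)) = Rational(-603988, 3)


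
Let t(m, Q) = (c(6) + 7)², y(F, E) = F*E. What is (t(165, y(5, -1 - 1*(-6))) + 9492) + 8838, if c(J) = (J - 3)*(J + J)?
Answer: 20179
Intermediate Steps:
c(J) = 2*J*(-3 + J) (c(J) = (-3 + J)*(2*J) = 2*J*(-3 + J))
y(F, E) = E*F
t(m, Q) = 1849 (t(m, Q) = (2*6*(-3 + 6) + 7)² = (2*6*3 + 7)² = (36 + 7)² = 43² = 1849)
(t(165, y(5, -1 - 1*(-6))) + 9492) + 8838 = (1849 + 9492) + 8838 = 11341 + 8838 = 20179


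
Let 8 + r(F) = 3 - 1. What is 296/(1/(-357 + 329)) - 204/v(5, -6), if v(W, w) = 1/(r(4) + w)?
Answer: -5840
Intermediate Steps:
r(F) = -6 (r(F) = -8 + (3 - 1) = -8 + 2 = -6)
v(W, w) = 1/(-6 + w)
296/(1/(-357 + 329)) - 204/v(5, -6) = 296/(1/(-357 + 329)) - 204/(1/(-6 - 6)) = 296/(1/(-28)) - 204/(1/(-12)) = 296/(-1/28) - 204/(-1/12) = 296*(-28) - 204*(-12) = -8288 + 2448 = -5840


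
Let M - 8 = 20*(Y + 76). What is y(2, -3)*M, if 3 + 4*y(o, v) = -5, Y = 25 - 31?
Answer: -2816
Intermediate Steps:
Y = -6
y(o, v) = -2 (y(o, v) = -3/4 + (1/4)*(-5) = -3/4 - 5/4 = -2)
M = 1408 (M = 8 + 20*(-6 + 76) = 8 + 20*70 = 8 + 1400 = 1408)
y(2, -3)*M = -2*1408 = -2816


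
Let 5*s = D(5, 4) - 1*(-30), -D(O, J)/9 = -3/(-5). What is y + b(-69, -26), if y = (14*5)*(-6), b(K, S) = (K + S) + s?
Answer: -12752/25 ≈ -510.08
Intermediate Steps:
D(O, J) = -27/5 (D(O, J) = -(-27)/(-5) = -(-27)*(-1)/5 = -9*3/5 = -27/5)
s = 123/25 (s = (-27/5 - 1*(-30))/5 = (-27/5 + 30)/5 = (1/5)*(123/5) = 123/25 ≈ 4.9200)
b(K, S) = 123/25 + K + S (b(K, S) = (K + S) + 123/25 = 123/25 + K + S)
y = -420 (y = 70*(-6) = -420)
y + b(-69, -26) = -420 + (123/25 - 69 - 26) = -420 - 2252/25 = -12752/25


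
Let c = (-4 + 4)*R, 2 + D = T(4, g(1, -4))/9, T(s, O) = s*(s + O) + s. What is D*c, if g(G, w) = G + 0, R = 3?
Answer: 0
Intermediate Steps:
g(G, w) = G
T(s, O) = s + s*(O + s) (T(s, O) = s*(O + s) + s = s + s*(O + s))
D = ⅔ (D = -2 + (4*(1 + 1 + 4))/9 = -2 + (4*6)*(⅑) = -2 + 24*(⅑) = -2 + 8/3 = ⅔ ≈ 0.66667)
c = 0 (c = (-4 + 4)*3 = 0*3 = 0)
D*c = (⅔)*0 = 0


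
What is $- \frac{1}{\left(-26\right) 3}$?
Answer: $\frac{1}{78} \approx 0.012821$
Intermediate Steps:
$- \frac{1}{\left(-26\right) 3} = - \frac{1}{-78} = \left(-1\right) \left(- \frac{1}{78}\right) = \frac{1}{78}$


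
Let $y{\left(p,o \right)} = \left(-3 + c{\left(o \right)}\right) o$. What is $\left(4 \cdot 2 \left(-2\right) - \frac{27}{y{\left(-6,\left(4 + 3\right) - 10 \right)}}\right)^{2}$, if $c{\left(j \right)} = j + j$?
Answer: $289$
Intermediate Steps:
$c{\left(j \right)} = 2 j$
$y{\left(p,o \right)} = o \left(-3 + 2 o\right)$ ($y{\left(p,o \right)} = \left(-3 + 2 o\right) o = o \left(-3 + 2 o\right)$)
$\left(4 \cdot 2 \left(-2\right) - \frac{27}{y{\left(-6,\left(4 + 3\right) - 10 \right)}}\right)^{2} = \left(4 \cdot 2 \left(-2\right) - \frac{27}{\left(\left(4 + 3\right) - 10\right) \left(-3 + 2 \left(\left(4 + 3\right) - 10\right)\right)}\right)^{2} = \left(8 \left(-2\right) - \frac{27}{\left(7 - 10\right) \left(-3 + 2 \left(7 - 10\right)\right)}\right)^{2} = \left(-16 - \frac{27}{\left(7 - 10\right) \left(-3 + 2 \left(7 - 10\right)\right)}\right)^{2} = \left(-16 - \frac{27}{\left(-3\right) \left(-3 + 2 \left(-3\right)\right)}\right)^{2} = \left(-16 - \frac{27}{\left(-3\right) \left(-3 - 6\right)}\right)^{2} = \left(-16 - \frac{27}{\left(-3\right) \left(-9\right)}\right)^{2} = \left(-16 - \frac{27}{27}\right)^{2} = \left(-16 - 1\right)^{2} = \left(-17\right)^{2} = 289$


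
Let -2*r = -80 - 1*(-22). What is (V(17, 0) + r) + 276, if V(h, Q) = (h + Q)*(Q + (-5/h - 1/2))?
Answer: 583/2 ≈ 291.50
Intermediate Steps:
V(h, Q) = (Q + h)*(-½ + Q - 5/h) (V(h, Q) = (Q + h)*(Q + (-5/h - 1*½)) = (Q + h)*(Q + (-5/h - ½)) = (Q + h)*(Q + (-½ - 5/h)) = (Q + h)*(-½ + Q - 5/h))
r = 29 (r = -(-80 - 1*(-22))/2 = -(-80 + 22)/2 = -½*(-58) = 29)
(V(17, 0) + r) + 276 = ((-5 + 0² - ½*0 - ½*17 + 0*17 - 5*0/17) + 29) + 276 = ((-5 + 0 + 0 - 17/2 + 0 - 5*0*1/17) + 29) + 276 = ((-5 + 0 + 0 - 17/2 + 0 + 0) + 29) + 276 = (-27/2 + 29) + 276 = 31/2 + 276 = 583/2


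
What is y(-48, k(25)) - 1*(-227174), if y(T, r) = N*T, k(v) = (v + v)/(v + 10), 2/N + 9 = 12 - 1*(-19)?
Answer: 2498866/11 ≈ 2.2717e+5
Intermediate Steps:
N = 1/11 (N = 2/(-9 + (12 - 1*(-19))) = 2/(-9 + (12 + 19)) = 2/(-9 + 31) = 2/22 = 2*(1/22) = 1/11 ≈ 0.090909)
k(v) = 2*v/(10 + v) (k(v) = (2*v)/(10 + v) = 2*v/(10 + v))
y(T, r) = T/11
y(-48, k(25)) - 1*(-227174) = (1/11)*(-48) - 1*(-227174) = -48/11 + 227174 = 2498866/11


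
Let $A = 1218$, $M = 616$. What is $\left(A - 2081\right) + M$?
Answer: $-247$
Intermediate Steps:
$\left(A - 2081\right) + M = \left(1218 - 2081\right) + 616 = -863 + 616 = -247$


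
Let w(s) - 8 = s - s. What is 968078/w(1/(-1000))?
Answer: 484039/4 ≈ 1.2101e+5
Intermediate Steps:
w(s) = 8 (w(s) = 8 + (s - s) = 8 + 0 = 8)
968078/w(1/(-1000)) = 968078/8 = 968078*(1/8) = 484039/4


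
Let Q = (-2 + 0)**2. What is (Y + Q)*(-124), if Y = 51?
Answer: -6820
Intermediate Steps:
Q = 4 (Q = (-2)**2 = 4)
(Y + Q)*(-124) = (51 + 4)*(-124) = 55*(-124) = -6820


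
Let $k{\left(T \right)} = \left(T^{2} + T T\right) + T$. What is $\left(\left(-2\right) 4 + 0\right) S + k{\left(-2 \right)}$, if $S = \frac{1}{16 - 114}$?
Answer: $\frac{298}{49} \approx 6.0816$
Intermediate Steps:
$S = - \frac{1}{98}$ ($S = \frac{1}{-98} = - \frac{1}{98} \approx -0.010204$)
$k{\left(T \right)} = T + 2 T^{2}$ ($k{\left(T \right)} = \left(T^{2} + T^{2}\right) + T = 2 T^{2} + T = T + 2 T^{2}$)
$\left(\left(-2\right) 4 + 0\right) S + k{\left(-2 \right)} = \left(\left(-2\right) 4 + 0\right) \left(- \frac{1}{98}\right) - 2 \left(1 + 2 \left(-2\right)\right) = \left(-8 + 0\right) \left(- \frac{1}{98}\right) - 2 \left(1 - 4\right) = \left(-8\right) \left(- \frac{1}{98}\right) - -6 = \frac{4}{49} + 6 = \frac{298}{49}$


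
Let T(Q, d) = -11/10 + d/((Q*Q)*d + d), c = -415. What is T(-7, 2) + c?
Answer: -10402/25 ≈ -416.08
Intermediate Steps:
T(Q, d) = -11/10 + d/(d + d*Q²) (T(Q, d) = -11*⅒ + d/(Q²*d + d) = -11/10 + d/(d*Q² + d) = -11/10 + d/(d + d*Q²))
T(-7, 2) + c = (-1 - 11*(-7)²)/(10*(1 + (-7)²)) - 415 = (-1 - 11*49)/(10*(1 + 49)) - 415 = (⅒)*(-1 - 539)/50 - 415 = (⅒)*(1/50)*(-540) - 415 = -27/25 - 415 = -10402/25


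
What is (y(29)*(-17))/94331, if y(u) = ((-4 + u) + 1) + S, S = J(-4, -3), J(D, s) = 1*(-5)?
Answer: -357/94331 ≈ -0.0037845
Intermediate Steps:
J(D, s) = -5
S = -5
y(u) = -8 + u (y(u) = ((-4 + u) + 1) - 5 = (-3 + u) - 5 = -8 + u)
(y(29)*(-17))/94331 = ((-8 + 29)*(-17))/94331 = (21*(-17))*(1/94331) = -357*1/94331 = -357/94331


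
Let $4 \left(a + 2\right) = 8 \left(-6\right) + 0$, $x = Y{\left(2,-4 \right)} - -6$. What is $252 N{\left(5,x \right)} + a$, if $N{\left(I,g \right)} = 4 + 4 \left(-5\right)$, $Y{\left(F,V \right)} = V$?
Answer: $-4046$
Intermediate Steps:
$x = 2$ ($x = -4 - -6 = -4 + 6 = 2$)
$N{\left(I,g \right)} = -16$ ($N{\left(I,g \right)} = 4 - 20 = -16$)
$a = -14$ ($a = -2 + \frac{8 \left(-6\right) + 0}{4} = -2 + \frac{-48 + 0}{4} = -2 + \frac{1}{4} \left(-48\right) = -2 - 12 = -14$)
$252 N{\left(5,x \right)} + a = 252 \left(-16\right) - 14 = -4032 - 14 = -4046$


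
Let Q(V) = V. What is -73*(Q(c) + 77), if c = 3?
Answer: -5840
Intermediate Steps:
-73*(Q(c) + 77) = -73*(3 + 77) = -73*80 = -5840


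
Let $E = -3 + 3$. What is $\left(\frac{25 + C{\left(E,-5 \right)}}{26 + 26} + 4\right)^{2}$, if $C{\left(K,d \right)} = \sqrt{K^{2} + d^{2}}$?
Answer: $\frac{14161}{676} \approx 20.948$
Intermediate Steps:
$E = 0$
$\left(\frac{25 + C{\left(E,-5 \right)}}{26 + 26} + 4\right)^{2} = \left(\frac{25 + \sqrt{0^{2} + \left(-5\right)^{2}}}{26 + 26} + 4\right)^{2} = \left(\frac{25 + \sqrt{0 + 25}}{52} + 4\right)^{2} = \left(\left(25 + \sqrt{25}\right) \frac{1}{52} + 4\right)^{2} = \left(\left(25 + 5\right) \frac{1}{52} + 4\right)^{2} = \left(30 \cdot \frac{1}{52} + 4\right)^{2} = \left(\frac{15}{26} + 4\right)^{2} = \left(\frac{119}{26}\right)^{2} = \frac{14161}{676}$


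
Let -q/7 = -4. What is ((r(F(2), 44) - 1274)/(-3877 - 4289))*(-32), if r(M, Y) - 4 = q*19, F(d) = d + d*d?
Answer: -3936/1361 ≈ -2.8920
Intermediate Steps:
q = 28 (q = -7*(-4) = 28)
F(d) = d + d²
r(M, Y) = 536 (r(M, Y) = 4 + 28*19 = 4 + 532 = 536)
((r(F(2), 44) - 1274)/(-3877 - 4289))*(-32) = ((536 - 1274)/(-3877 - 4289))*(-32) = -738/(-8166)*(-32) = -738*(-1/8166)*(-32) = (123/1361)*(-32) = -3936/1361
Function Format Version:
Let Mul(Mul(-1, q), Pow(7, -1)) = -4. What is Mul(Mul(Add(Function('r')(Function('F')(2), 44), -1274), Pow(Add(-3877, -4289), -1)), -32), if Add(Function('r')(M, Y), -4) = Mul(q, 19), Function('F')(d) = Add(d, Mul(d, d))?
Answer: Rational(-3936, 1361) ≈ -2.8920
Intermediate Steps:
q = 28 (q = Mul(-7, -4) = 28)
Function('F')(d) = Add(d, Pow(d, 2))
Function('r')(M, Y) = 536 (Function('r')(M, Y) = Add(4, Mul(28, 19)) = Add(4, 532) = 536)
Mul(Mul(Add(Function('r')(Function('F')(2), 44), -1274), Pow(Add(-3877, -4289), -1)), -32) = Mul(Mul(Add(536, -1274), Pow(Add(-3877, -4289), -1)), -32) = Mul(Mul(-738, Pow(-8166, -1)), -32) = Mul(Mul(-738, Rational(-1, 8166)), -32) = Mul(Rational(123, 1361), -32) = Rational(-3936, 1361)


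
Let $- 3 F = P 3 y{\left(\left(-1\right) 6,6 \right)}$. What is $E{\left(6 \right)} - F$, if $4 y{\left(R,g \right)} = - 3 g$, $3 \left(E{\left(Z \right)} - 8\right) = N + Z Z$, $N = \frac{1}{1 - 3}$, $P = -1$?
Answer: $\frac{73}{3} \approx 24.333$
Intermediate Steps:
$N = - \frac{1}{2}$ ($N = \frac{1}{-2} = - \frac{1}{2} \approx -0.5$)
$E{\left(Z \right)} = \frac{47}{6} + \frac{Z^{2}}{3}$ ($E{\left(Z \right)} = 8 + \frac{- \frac{1}{2} + Z Z}{3} = 8 + \frac{- \frac{1}{2} + Z^{2}}{3} = 8 + \left(- \frac{1}{6} + \frac{Z^{2}}{3}\right) = \frac{47}{6} + \frac{Z^{2}}{3}$)
$y{\left(R,g \right)} = - \frac{3 g}{4}$ ($y{\left(R,g \right)} = \frac{\left(-3\right) g}{4} = - \frac{3 g}{4}$)
$F = - \frac{9}{2}$ ($F = - \frac{\left(-1\right) 3 \left(\left(- \frac{3}{4}\right) 6\right)}{3} = - \frac{\left(-3\right) \left(- \frac{9}{2}\right)}{3} = \left(- \frac{1}{3}\right) \frac{27}{2} = - \frac{9}{2} \approx -4.5$)
$E{\left(6 \right)} - F = \left(\frac{47}{6} + \frac{6^{2}}{3}\right) - - \frac{9}{2} = \left(\frac{47}{6} + \frac{1}{3} \cdot 36\right) + \frac{9}{2} = \left(\frac{47}{6} + 12\right) + \frac{9}{2} = \frac{119}{6} + \frac{9}{2} = \frac{73}{3}$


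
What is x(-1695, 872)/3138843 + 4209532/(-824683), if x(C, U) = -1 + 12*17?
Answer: -13212892640827/2588550461769 ≈ -5.1044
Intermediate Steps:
x(C, U) = 203 (x(C, U) = -1 + 204 = 203)
x(-1695, 872)/3138843 + 4209532/(-824683) = 203/3138843 + 4209532/(-824683) = 203*(1/3138843) + 4209532*(-1/824683) = 203/3138843 - 4209532/824683 = -13212892640827/2588550461769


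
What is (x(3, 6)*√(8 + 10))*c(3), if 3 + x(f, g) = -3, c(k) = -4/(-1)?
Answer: -72*√2 ≈ -101.82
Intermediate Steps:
c(k) = 4 (c(k) = -4*(-1) = 4)
x(f, g) = -6 (x(f, g) = -3 - 3 = -6)
(x(3, 6)*√(8 + 10))*c(3) = -6*√(8 + 10)*4 = -18*√2*4 = -72*√2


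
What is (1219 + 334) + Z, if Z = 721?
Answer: 2274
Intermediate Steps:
(1219 + 334) + Z = (1219 + 334) + 721 = 1553 + 721 = 2274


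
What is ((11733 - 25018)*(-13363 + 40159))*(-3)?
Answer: 1067954580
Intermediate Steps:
((11733 - 25018)*(-13363 + 40159))*(-3) = -13285*26796*(-3) = -355984860*(-3) = 1067954580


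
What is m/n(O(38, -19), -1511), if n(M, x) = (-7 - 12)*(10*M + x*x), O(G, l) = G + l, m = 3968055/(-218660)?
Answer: 3213/7681058204 ≈ 4.1830e-7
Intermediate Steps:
m = -61047/3364 (m = 3968055*(-1/218660) = -61047/3364 ≈ -18.147)
n(M, x) = -190*M - 19*x**2 (n(M, x) = -19*(10*M + x**2) = -19*(x**2 + 10*M) = -190*M - 19*x**2)
m/n(O(38, -19), -1511) = -61047/(3364*(-190*(38 - 19) - 19*(-1511)**2)) = -61047/(3364*(-190*19 - 19*2283121)) = -61047/(3364*(-3610 - 43379299)) = -61047/3364/(-43382909) = -61047/3364*(-1/43382909) = 3213/7681058204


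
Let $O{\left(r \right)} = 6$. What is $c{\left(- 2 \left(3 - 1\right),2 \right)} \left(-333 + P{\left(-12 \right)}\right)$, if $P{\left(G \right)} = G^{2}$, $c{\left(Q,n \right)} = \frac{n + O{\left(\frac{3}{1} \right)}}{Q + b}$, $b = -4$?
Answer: $189$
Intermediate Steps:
$c{\left(Q,n \right)} = \frac{6 + n}{-4 + Q}$ ($c{\left(Q,n \right)} = \frac{n + 6}{Q - 4} = \frac{6 + n}{-4 + Q}$)
$c{\left(- 2 \left(3 - 1\right),2 \right)} \left(-333 + P{\left(-12 \right)}\right) = \frac{6 + 2}{-4 - 2 \left(3 - 1\right)} \left(-333 + \left(-12\right)^{2}\right) = \frac{1}{-4 - 4} \cdot 8 \left(-333 + 144\right) = \frac{1}{-4 - 4} \cdot 8 \left(-189\right) = \frac{1}{-8} \cdot 8 \left(-189\right) = \left(- \frac{1}{8}\right) 8 \left(-189\right) = \left(-1\right) \left(-189\right) = 189$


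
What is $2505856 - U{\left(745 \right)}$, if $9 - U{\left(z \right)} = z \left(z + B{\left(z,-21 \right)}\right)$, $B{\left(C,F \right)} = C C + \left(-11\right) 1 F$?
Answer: $416726592$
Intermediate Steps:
$B{\left(C,F \right)} = C^{2} - 11 F$
$U{\left(z \right)} = 9 - z \left(231 + z + z^{2}\right)$ ($U{\left(z \right)} = 9 - z \left(z + \left(z^{2} - -231\right)\right) = 9 - z \left(z + \left(z^{2} + 231\right)\right) = 9 - z \left(z + \left(231 + z^{2}\right)\right) = 9 - z \left(231 + z + z^{2}\right)$)
$2505856 - U{\left(745 \right)} = 2505856 - \left(9 - 745^{2} - 745 \left(231 + 745^{2}\right)\right) = 2505856 - \left(9 - 555025 - 745 \left(231 + 555025\right)\right) = 2505856 - \left(9 - 555025 - 745 \cdot 555256\right) = 2505856 - \left(9 - 555025 - 413665720\right) = 2505856 - -414220736 = 2505856 + 414220736 = 416726592$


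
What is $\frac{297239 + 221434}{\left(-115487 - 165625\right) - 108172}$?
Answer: $- \frac{518673}{389284} \approx -1.3324$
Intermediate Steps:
$\frac{297239 + 221434}{\left(-115487 - 165625\right) - 108172} = \frac{518673}{\left(-115487 - 165625\right) - 108172} = \frac{518673}{-281112 - 108172} = \frac{518673}{-389284} = 518673 \left(- \frac{1}{389284}\right) = - \frac{518673}{389284}$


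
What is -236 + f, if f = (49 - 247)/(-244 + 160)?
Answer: -3271/14 ≈ -233.64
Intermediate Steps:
f = 33/14 (f = -198/(-84) = -198*(-1/84) = 33/14 ≈ 2.3571)
-236 + f = -236 + 33/14 = -3271/14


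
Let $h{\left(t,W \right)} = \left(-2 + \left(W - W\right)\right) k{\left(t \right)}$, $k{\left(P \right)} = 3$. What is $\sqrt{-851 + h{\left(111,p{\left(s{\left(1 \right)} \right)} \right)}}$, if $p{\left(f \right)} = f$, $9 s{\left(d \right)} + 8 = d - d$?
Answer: $i \sqrt{857} \approx 29.275 i$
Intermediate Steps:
$s{\left(d \right)} = - \frac{8}{9}$ ($s{\left(d \right)} = - \frac{8}{9} + \frac{d - d}{9} = - \frac{8}{9} + \frac{1}{9} \cdot 0 = - \frac{8}{9} + 0 = - \frac{8}{9}$)
$h{\left(t,W \right)} = -6$ ($h{\left(t,W \right)} = \left(-2 + \left(W - W\right)\right) 3 = \left(-2 + 0\right) 3 = \left(-2\right) 3 = -6$)
$\sqrt{-851 + h{\left(111,p{\left(s{\left(1 \right)} \right)} \right)}} = \sqrt{-851 - 6} = \sqrt{-857} = i \sqrt{857}$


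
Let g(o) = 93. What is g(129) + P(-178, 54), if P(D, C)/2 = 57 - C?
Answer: 99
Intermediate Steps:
P(D, C) = 114 - 2*C (P(D, C) = 2*(57 - C) = 114 - 2*C)
g(129) + P(-178, 54) = 93 + (114 - 2*54) = 93 + (114 - 108) = 93 + 6 = 99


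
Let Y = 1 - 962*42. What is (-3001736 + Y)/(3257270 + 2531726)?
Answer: -3042139/5788996 ≈ -0.52550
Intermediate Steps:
Y = -40403 (Y = 1 - 40404 = -40403)
(-3001736 + Y)/(3257270 + 2531726) = (-3001736 - 40403)/(3257270 + 2531726) = -3042139/5788996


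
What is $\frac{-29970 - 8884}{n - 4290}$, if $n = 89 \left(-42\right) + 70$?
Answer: $\frac{19427}{3979} \approx 4.8824$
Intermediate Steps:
$n = -3668$ ($n = -3738 + 70 = -3668$)
$\frac{-29970 - 8884}{n - 4290} = \frac{-29970 - 8884}{-3668 - 4290} = - \frac{38854}{-3668 - 4290} = - \frac{38854}{-7958} = \left(-38854\right) \left(- \frac{1}{7958}\right) = \frac{19427}{3979}$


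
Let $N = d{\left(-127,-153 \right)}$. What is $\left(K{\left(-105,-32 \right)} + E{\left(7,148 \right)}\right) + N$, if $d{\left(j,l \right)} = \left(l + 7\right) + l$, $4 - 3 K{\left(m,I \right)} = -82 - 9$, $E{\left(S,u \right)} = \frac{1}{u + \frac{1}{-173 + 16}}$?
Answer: $- \frac{6211333}{23235} \approx -267.33$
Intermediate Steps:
$E{\left(S,u \right)} = \frac{1}{- \frac{1}{157} + u}$ ($E{\left(S,u \right)} = \frac{1}{u + \frac{1}{-157}} = \frac{1}{u - \frac{1}{157}} = \frac{1}{- \frac{1}{157} + u}$)
$K{\left(m,I \right)} = \frac{95}{3}$ ($K{\left(m,I \right)} = \frac{4}{3} - \frac{-82 - 9}{3} = \frac{4}{3} - - \frac{91}{3} = \frac{4}{3} + \frac{91}{3} = \frac{95}{3}$)
$d{\left(j,l \right)} = 7 + 2 l$ ($d{\left(j,l \right)} = \left(7 + l\right) + l = 7 + 2 l$)
$N = -299$ ($N = 7 + 2 \left(-153\right) = 7 - 306 = -299$)
$\left(K{\left(-105,-32 \right)} + E{\left(7,148 \right)}\right) + N = \left(\frac{95}{3} + \frac{157}{-1 + 157 \cdot 148}\right) - 299 = \left(\frac{95}{3} + \frac{157}{-1 + 23236}\right) - 299 = \left(\frac{95}{3} + \frac{157}{23235}\right) - 299 = \frac{735932}{23235} - 299 = - \frac{6211333}{23235}$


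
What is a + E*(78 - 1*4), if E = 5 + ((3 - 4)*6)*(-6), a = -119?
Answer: 2915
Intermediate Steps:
E = 41 (E = 5 - 1*6*(-6) = 5 - 6*(-6) = 5 + 36 = 41)
a + E*(78 - 1*4) = -119 + 41*(78 - 1*4) = -119 + 41*(78 - 4) = -119 + 41*74 = -119 + 3034 = 2915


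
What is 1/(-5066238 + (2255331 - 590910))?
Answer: -1/3401817 ≈ -2.9396e-7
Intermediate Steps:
1/(-5066238 + (2255331 - 590910)) = 1/(-5066238 + 1664421) = 1/(-3401817) = -1/3401817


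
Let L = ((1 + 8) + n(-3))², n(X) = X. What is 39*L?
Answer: 1404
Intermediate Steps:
L = 36 (L = ((1 + 8) - 3)² = (9 - 3)² = 6² = 36)
39*L = 39*36 = 1404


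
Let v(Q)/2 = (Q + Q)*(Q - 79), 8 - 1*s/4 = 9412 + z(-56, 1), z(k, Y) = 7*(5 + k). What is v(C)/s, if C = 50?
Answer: 1450/9047 ≈ 0.16027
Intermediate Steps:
z(k, Y) = 35 + 7*k
s = -36188 (s = 32 - 4*(9412 + (35 + 7*(-56))) = 32 - 4*(9412 + (35 - 392)) = 32 - 4*(9412 - 357) = 32 - 4*9055 = 32 - 36220 = -36188)
v(Q) = 4*Q*(-79 + Q) (v(Q) = 2*((Q + Q)*(Q - 79)) = 2*((2*Q)*(-79 + Q)) = 2*(2*Q*(-79 + Q)) = 4*Q*(-79 + Q))
v(C)/s = (4*50*(-79 + 50))/(-36188) = (4*50*(-29))*(-1/36188) = -5800*(-1/36188) = 1450/9047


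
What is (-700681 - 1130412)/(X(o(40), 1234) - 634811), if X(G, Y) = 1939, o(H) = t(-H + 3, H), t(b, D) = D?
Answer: 1831093/632872 ≈ 2.8933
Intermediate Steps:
o(H) = H
(-700681 - 1130412)/(X(o(40), 1234) - 634811) = (-700681 - 1130412)/(1939 - 634811) = -1831093/(-632872) = -1831093*(-1/632872) = 1831093/632872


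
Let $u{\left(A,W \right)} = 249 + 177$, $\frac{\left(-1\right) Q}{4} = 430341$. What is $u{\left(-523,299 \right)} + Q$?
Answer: $-1720938$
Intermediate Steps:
$Q = -1721364$ ($Q = \left(-4\right) 430341 = -1721364$)
$u{\left(A,W \right)} = 426$
$u{\left(-523,299 \right)} + Q = 426 - 1721364 = -1720938$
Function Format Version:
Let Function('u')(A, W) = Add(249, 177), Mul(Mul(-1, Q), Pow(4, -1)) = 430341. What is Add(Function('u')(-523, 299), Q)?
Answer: -1720938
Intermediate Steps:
Q = -1721364 (Q = Mul(-4, 430341) = -1721364)
Function('u')(A, W) = 426
Add(Function('u')(-523, 299), Q) = Add(426, -1721364) = -1720938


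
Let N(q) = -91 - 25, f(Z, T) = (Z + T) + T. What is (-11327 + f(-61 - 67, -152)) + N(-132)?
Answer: -11875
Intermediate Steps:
f(Z, T) = Z + 2*T (f(Z, T) = (T + Z) + T = Z + 2*T)
N(q) = -116
(-11327 + f(-61 - 67, -152)) + N(-132) = (-11327 + ((-61 - 67) + 2*(-152))) - 116 = (-11327 + (-128 - 304)) - 116 = (-11327 - 432) - 116 = -11759 - 116 = -11875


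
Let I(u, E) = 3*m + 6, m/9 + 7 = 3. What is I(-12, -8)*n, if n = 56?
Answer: -5712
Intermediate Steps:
m = -36 (m = -63 + 9*3 = -63 + 27 = -36)
I(u, E) = -102 (I(u, E) = 3*(-36) + 6 = -108 + 6 = -102)
I(-12, -8)*n = -102*56 = -5712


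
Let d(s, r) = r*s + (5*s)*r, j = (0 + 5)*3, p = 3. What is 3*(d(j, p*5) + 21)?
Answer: 4113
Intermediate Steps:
j = 15 (j = 5*3 = 15)
d(s, r) = 6*r*s (d(s, r) = r*s + 5*r*s = 6*r*s)
3*(d(j, p*5) + 21) = 3*(6*(3*5)*15 + 21) = 3*(6*15*15 + 21) = 3*(1350 + 21) = 3*1371 = 4113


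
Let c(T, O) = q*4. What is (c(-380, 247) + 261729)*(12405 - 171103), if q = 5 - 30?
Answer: -41519999042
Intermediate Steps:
q = -25
c(T, O) = -100 (c(T, O) = -25*4 = -100)
(c(-380, 247) + 261729)*(12405 - 171103) = (-100 + 261729)*(12405 - 171103) = 261629*(-158698) = -41519999042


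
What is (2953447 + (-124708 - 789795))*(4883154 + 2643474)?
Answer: 15346373000832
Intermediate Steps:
(2953447 + (-124708 - 789795))*(4883154 + 2643474) = (2953447 - 914503)*7526628 = 2038944*7526628 = 15346373000832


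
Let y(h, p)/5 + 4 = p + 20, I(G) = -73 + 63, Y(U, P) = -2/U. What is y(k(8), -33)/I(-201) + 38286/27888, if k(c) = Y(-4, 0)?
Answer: 45889/4648 ≈ 9.8728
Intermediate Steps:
I(G) = -10
k(c) = 1/2 (k(c) = -2/(-4) = -2*(-1/4) = 1/2)
y(h, p) = 80 + 5*p (y(h, p) = -20 + 5*(p + 20) = -20 + 5*(20 + p) = -20 + (100 + 5*p) = 80 + 5*p)
y(k(8), -33)/I(-201) + 38286/27888 = (80 + 5*(-33))/(-10) + 38286/27888 = (80 - 165)*(-1/10) + 38286*(1/27888) = -85*(-1/10) + 6381/4648 = 17/2 + 6381/4648 = 45889/4648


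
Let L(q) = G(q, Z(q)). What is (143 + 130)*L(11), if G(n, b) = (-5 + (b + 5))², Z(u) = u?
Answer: 33033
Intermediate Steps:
G(n, b) = b² (G(n, b) = (-5 + (5 + b))² = b²)
L(q) = q²
(143 + 130)*L(11) = (143 + 130)*11² = 273*121 = 33033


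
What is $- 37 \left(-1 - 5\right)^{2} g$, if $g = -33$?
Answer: $43956$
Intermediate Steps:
$- 37 \left(-1 - 5\right)^{2} g = - 37 \left(-1 - 5\right)^{2} \left(-33\right) = - 37 \left(-6\right)^{2} \left(-33\right) = \left(-37\right) 36 \left(-33\right) = \left(-1332\right) \left(-33\right) = 43956$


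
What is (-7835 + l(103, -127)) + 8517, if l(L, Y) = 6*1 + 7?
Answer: 695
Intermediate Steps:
l(L, Y) = 13 (l(L, Y) = 6 + 7 = 13)
(-7835 + l(103, -127)) + 8517 = (-7835 + 13) + 8517 = -7822 + 8517 = 695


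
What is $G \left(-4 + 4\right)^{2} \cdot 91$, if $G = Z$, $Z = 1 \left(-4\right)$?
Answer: $0$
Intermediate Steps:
$Z = -4$
$G = -4$
$G \left(-4 + 4\right)^{2} \cdot 91 = - 4 \left(-4 + 4\right)^{2} \cdot 91 = - 4 \cdot 0^{2} \cdot 91 = \left(-4\right) 0 \cdot 91 = 0 \cdot 91 = 0$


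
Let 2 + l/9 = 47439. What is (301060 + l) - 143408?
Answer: 584585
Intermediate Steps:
l = 426933 (l = -18 + 9*47439 = -18 + 426951 = 426933)
(301060 + l) - 143408 = (301060 + 426933) - 143408 = 727993 - 143408 = 584585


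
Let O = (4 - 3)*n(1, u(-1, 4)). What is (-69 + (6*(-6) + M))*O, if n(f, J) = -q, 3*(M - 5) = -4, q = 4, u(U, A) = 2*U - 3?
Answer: 1216/3 ≈ 405.33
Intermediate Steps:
u(U, A) = -3 + 2*U
M = 11/3 (M = 5 + (⅓)*(-4) = 5 - 4/3 = 11/3 ≈ 3.6667)
n(f, J) = -4 (n(f, J) = -1*4 = -4)
O = -4 (O = (4 - 3)*(-4) = 1*(-4) = -4)
(-69 + (6*(-6) + M))*O = (-69 + (6*(-6) + 11/3))*(-4) = (-69 + (-36 + 11/3))*(-4) = (-69 - 97/3)*(-4) = -304/3*(-4) = 1216/3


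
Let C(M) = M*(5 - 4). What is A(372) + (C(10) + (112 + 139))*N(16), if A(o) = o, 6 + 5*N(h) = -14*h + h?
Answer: -53994/5 ≈ -10799.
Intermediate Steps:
N(h) = -6/5 - 13*h/5 (N(h) = -6/5 + (-14*h + h)/5 = -6/5 + (-13*h)/5 = -6/5 - 13*h/5)
C(M) = M (C(M) = M*1 = M)
A(372) + (C(10) + (112 + 139))*N(16) = 372 + (10 + (112 + 139))*(-6/5 - 13/5*16) = 372 + (10 + 251)*(-6/5 - 208/5) = 372 + 261*(-214/5) = 372 - 55854/5 = -53994/5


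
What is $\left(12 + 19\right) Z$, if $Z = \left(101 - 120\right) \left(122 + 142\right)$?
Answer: $-155496$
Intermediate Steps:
$Z = -5016$ ($Z = \left(-19\right) 264 = -5016$)
$\left(12 + 19\right) Z = \left(12 + 19\right) \left(-5016\right) = 31 \left(-5016\right) = -155496$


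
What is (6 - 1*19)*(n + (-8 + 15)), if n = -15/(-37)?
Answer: -3562/37 ≈ -96.270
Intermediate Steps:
n = 15/37 (n = -15*(-1/37) = 15/37 ≈ 0.40541)
(6 - 1*19)*(n + (-8 + 15)) = (6 - 1*19)*(15/37 + (-8 + 15)) = (6 - 19)*(15/37 + 7) = -13*274/37 = -3562/37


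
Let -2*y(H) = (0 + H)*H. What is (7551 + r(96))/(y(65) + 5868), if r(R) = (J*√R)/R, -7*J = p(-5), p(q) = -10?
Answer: 15102/7511 + 5*√6/315462 ≈ 2.0107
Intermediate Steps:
J = 10/7 (J = -⅐*(-10) = 10/7 ≈ 1.4286)
y(H) = -H²/2 (y(H) = -(0 + H)*H/2 = -H*H/2 = -H²/2)
r(R) = 10/(7*√R) (r(R) = (10*√R/7)/R = 10/(7*√R))
(7551 + r(96))/(y(65) + 5868) = (7551 + 10/(7*√96))/(-½*65² + 5868) = (7551 + 10*(√6/24)/7)/(-½*4225 + 5868) = (7551 + 5*√6/84)/(-4225/2 + 5868) = (7551 + 5*√6/84)/(7511/2) = (7551 + 5*√6/84)*(2/7511) = 15102/7511 + 5*√6/315462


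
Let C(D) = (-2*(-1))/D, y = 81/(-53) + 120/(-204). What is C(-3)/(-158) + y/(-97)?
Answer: 539356/20713089 ≈ 0.026039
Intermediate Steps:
y = -1907/901 (y = 81*(-1/53) + 120*(-1/204) = -81/53 - 10/17 = -1907/901 ≈ -2.1165)
C(D) = 2/D
C(-3)/(-158) + y/(-97) = (2/(-3))/(-158) - 1907/901/(-97) = (2*(-⅓))*(-1/158) - 1907/901*(-1/97) = -⅔*(-1/158) + 1907/87397 = 1/237 + 1907/87397 = 539356/20713089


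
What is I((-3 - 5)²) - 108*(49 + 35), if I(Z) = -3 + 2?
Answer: -9073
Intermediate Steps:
I(Z) = -1
I((-3 - 5)²) - 108*(49 + 35) = -1 - 108*(49 + 35) = -1 - 108*84 = -1 - 9072 = -9073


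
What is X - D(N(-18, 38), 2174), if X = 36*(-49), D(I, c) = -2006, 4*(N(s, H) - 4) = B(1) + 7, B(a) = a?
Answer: 242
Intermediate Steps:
N(s, H) = 6 (N(s, H) = 4 + (1 + 7)/4 = 4 + (1/4)*8 = 4 + 2 = 6)
X = -1764
X - D(N(-18, 38), 2174) = -1764 - 1*(-2006) = -1764 + 2006 = 242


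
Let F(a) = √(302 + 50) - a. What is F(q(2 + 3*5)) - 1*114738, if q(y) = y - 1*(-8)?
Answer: -114763 + 4*√22 ≈ -1.1474e+5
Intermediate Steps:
q(y) = 8 + y (q(y) = y + 8 = 8 + y)
F(a) = -a + 4*√22 (F(a) = √352 - a = 4*√22 - a = -a + 4*√22)
F(q(2 + 3*5)) - 1*114738 = (-(8 + (2 + 3*5)) + 4*√22) - 1*114738 = (-(8 + (2 + 15)) + 4*√22) - 114738 = (-(8 + 17) + 4*√22) - 114738 = (-1*25 + 4*√22) - 114738 = (-25 + 4*√22) - 114738 = -114763 + 4*√22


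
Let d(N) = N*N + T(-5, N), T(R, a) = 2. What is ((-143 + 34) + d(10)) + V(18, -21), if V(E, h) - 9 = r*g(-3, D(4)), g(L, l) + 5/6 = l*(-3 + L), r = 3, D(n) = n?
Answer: -145/2 ≈ -72.500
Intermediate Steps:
g(L, l) = -⅚ + l*(-3 + L)
d(N) = 2 + N² (d(N) = N*N + 2 = N² + 2 = 2 + N²)
V(E, h) = -131/2 (V(E, h) = 9 + 3*(-⅚ - 3*4 - 3*4) = 9 + 3*(-⅚ - 12 - 12) = 9 + 3*(-149/6) = 9 - 149/2 = -131/2)
((-143 + 34) + d(10)) + V(18, -21) = ((-143 + 34) + (2 + 10²)) - 131/2 = (-109 + (2 + 100)) - 131/2 = (-109 + 102) - 131/2 = -7 - 131/2 = -145/2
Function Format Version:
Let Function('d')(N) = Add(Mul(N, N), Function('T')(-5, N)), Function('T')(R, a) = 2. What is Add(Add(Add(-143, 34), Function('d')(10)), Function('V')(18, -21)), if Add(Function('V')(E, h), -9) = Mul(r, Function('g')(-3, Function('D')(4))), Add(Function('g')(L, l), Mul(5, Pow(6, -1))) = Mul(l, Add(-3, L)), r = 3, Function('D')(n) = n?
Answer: Rational(-145, 2) ≈ -72.500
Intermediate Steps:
Function('g')(L, l) = Add(Rational(-5, 6), Mul(l, Add(-3, L)))
Function('d')(N) = Add(2, Pow(N, 2)) (Function('d')(N) = Add(Mul(N, N), 2) = Add(Pow(N, 2), 2) = Add(2, Pow(N, 2)))
Function('V')(E, h) = Rational(-131, 2) (Function('V')(E, h) = Add(9, Mul(3, Add(Rational(-5, 6), Mul(-3, 4), Mul(-3, 4)))) = Add(9, Mul(3, Add(Rational(-5, 6), -12, -12))) = Add(9, Mul(3, Rational(-149, 6))) = Add(9, Rational(-149, 2)) = Rational(-131, 2))
Add(Add(Add(-143, 34), Function('d')(10)), Function('V')(18, -21)) = Add(Add(Add(-143, 34), Add(2, Pow(10, 2))), Rational(-131, 2)) = Add(Add(-109, Add(2, 100)), Rational(-131, 2)) = Add(Add(-109, 102), Rational(-131, 2)) = Add(-7, Rational(-131, 2)) = Rational(-145, 2)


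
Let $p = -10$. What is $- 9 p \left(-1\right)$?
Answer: $-90$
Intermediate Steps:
$- 9 p \left(-1\right) = \left(-9\right) \left(-10\right) \left(-1\right) = 90 \left(-1\right) = -90$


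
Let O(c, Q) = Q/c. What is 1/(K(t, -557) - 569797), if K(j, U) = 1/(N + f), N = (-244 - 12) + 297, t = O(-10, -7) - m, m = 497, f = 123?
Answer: -164/93446707 ≈ -1.7550e-6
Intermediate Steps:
t = -4963/10 (t = -7/(-10) - 1*497 = -7*(-⅒) - 497 = 7/10 - 497 = -4963/10 ≈ -496.30)
N = 41 (N = -256 + 297 = 41)
K(j, U) = 1/164 (K(j, U) = 1/(41 + 123) = 1/164)
1/(K(t, -557) - 569797) = 1/(1/164 - 569797) = 1/(-93446707/164) = -164/93446707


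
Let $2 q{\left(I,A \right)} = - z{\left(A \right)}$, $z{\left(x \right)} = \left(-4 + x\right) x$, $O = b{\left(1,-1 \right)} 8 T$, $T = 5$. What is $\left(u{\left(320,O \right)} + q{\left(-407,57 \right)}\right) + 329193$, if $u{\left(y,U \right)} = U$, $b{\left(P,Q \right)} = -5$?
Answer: $\frac{654965}{2} \approx 3.2748 \cdot 10^{5}$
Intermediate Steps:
$O = -200$ ($O = \left(-5\right) 8 \cdot 5 = \left(-40\right) 5 = -200$)
$z{\left(x \right)} = x \left(-4 + x\right)$
$q{\left(I,A \right)} = - \frac{A \left(-4 + A\right)}{2}$ ($q{\left(I,A \right)} = \frac{\left(-1\right) A \left(-4 + A\right)}{2} = - \frac{A \left(-4 + A\right)}{2}$)
$\left(u{\left(320,O \right)} + q{\left(-407,57 \right)}\right) + 329193 = \left(-200 + \frac{1}{2} \cdot 57 \left(4 - 57\right)\right) + 329193 = \left(-200 + \frac{1}{2} \cdot 57 \left(-53\right)\right) + 329193 = \left(-200 - \frac{3021}{2}\right) + 329193 = - \frac{3421}{2} + 329193 = \frac{654965}{2}$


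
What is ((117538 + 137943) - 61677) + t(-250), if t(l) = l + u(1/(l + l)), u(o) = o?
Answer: 96776999/500 ≈ 1.9355e+5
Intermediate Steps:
t(l) = l + 1/(2*l) (t(l) = l + 1/(l + l) = l + 1/(2*l))
((117538 + 137943) - 61677) + t(-250) = ((117538 + 137943) - 61677) + (-250 + (1/2)/(-250)) = (255481 - 61677) + (-250 + (1/2)*(-1/250)) = 193804 + (-250 - 1/500) = 193804 - 125001/500 = 96776999/500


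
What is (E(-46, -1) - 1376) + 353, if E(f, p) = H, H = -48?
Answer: -1071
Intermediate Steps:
E(f, p) = -48
(E(-46, -1) - 1376) + 353 = (-48 - 1376) + 353 = -1424 + 353 = -1071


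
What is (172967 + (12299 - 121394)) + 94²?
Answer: 72708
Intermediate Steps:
(172967 + (12299 - 121394)) + 94² = (172967 - 109095) + 8836 = 63872 + 8836 = 72708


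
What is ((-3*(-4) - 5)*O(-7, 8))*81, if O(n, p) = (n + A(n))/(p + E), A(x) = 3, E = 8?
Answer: -567/4 ≈ -141.75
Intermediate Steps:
O(n, p) = (3 + n)/(8 + p) (O(n, p) = (n + 3)/(p + 8) = (3 + n)/(8 + p))
((-3*(-4) - 5)*O(-7, 8))*81 = ((-3*(-4) - 5)*((3 - 7)/(8 + 8)))*81 = ((12 - 5)*(-4/16))*81 = (7*((1/16)*(-4)))*81 = (7*(-1/4))*81 = -7/4*81 = -567/4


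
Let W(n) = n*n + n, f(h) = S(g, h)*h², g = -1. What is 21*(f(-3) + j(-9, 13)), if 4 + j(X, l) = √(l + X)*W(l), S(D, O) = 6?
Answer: 8694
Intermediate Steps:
f(h) = 6*h²
W(n) = n + n² (W(n) = n² + n = n + n²)
j(X, l) = -4 + l*√(X + l)*(1 + l) (j(X, l) = -4 + √(l + X)*(l*(1 + l)) = -4 + √(X + l)*(l*(1 + l)) = -4 + l*√(X + l)*(1 + l))
21*(f(-3) + j(-9, 13)) = 21*(6*(-3)² + (-4 + 13*√(-9 + 13)*(1 + 13))) = 21*(6*9 + (-4 + 13*√4*14)) = 21*(54 + (-4 + 13*2*14)) = 21*(54 + (-4 + 364)) = 21*(54 + 360) = 21*414 = 8694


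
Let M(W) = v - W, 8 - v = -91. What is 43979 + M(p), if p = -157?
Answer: 44235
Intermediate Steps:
v = 99 (v = 8 - 1*(-91) = 8 + 91 = 99)
M(W) = 99 - W
43979 + M(p) = 43979 + (99 - 1*(-157)) = 43979 + (99 + 157) = 43979 + 256 = 44235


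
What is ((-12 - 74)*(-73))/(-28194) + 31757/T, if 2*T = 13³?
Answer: 888460475/30971109 ≈ 28.687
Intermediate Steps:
T = 2197/2 (T = (½)*13³ = (½)*2197 = 2197/2 ≈ 1098.5)
((-12 - 74)*(-73))/(-28194) + 31757/T = ((-12 - 74)*(-73))/(-28194) + 31757/(2197/2) = -86*(-73)*(-1/28194) + 31757*(2/2197) = 6278*(-1/28194) + 63514/2197 = -3139/14097 + 63514/2197 = 888460475/30971109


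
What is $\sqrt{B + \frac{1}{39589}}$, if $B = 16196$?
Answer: $\frac{9 \sqrt{313380387705}}{39589} \approx 127.26$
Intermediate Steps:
$\sqrt{B + \frac{1}{39589}} = \sqrt{16196 + \frac{1}{39589}} = \sqrt{\frac{641183445}{39589}} = \frac{9 \sqrt{313380387705}}{39589}$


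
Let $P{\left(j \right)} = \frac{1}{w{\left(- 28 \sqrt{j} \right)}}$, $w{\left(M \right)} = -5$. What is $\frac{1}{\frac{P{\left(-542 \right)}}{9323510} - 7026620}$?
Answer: $- \frac{46617550}{327563809181001} \approx -1.4232 \cdot 10^{-7}$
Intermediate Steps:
$P{\left(j \right)} = - \frac{1}{5}$ ($P{\left(j \right)} = \frac{1}{-5} = - \frac{1}{5}$)
$\frac{1}{\frac{P{\left(-542 \right)}}{9323510} - 7026620} = \frac{1}{- \frac{1}{5 \cdot 9323510} - 7026620} = \frac{1}{\left(- \frac{1}{5}\right) \frac{1}{9323510} - 7026620} = \frac{1}{- \frac{1}{46617550} - 7026620} = \frac{1}{- \frac{327563809181001}{46617550}} = - \frac{46617550}{327563809181001}$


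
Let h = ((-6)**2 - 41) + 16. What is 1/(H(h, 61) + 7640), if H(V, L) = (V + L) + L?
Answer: 1/7773 ≈ 0.00012865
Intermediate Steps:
h = 11 (h = (36 - 41) + 16 = -5 + 16 = 11)
H(V, L) = V + 2*L (H(V, L) = (L + V) + L = V + 2*L)
1/(H(h, 61) + 7640) = 1/((11 + 2*61) + 7640) = 1/((11 + 122) + 7640) = 1/(133 + 7640) = 1/7773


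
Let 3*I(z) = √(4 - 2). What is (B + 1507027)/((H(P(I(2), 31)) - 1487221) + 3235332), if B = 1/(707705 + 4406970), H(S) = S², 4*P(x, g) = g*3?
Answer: 123327253139616/143100550886875 ≈ 0.86182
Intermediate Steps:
I(z) = √2/3 (I(z) = √(4 - 2)/3 = √2/3)
P(x, g) = 3*g/4 (P(x, g) = (g*3)/4 = (3*g)/4 = 3*g/4)
B = 1/5114675 ≈ 1.9552e-7
(B + 1507027)/((H(P(I(2), 31)) - 1487221) + 3235332) = (1/5114675 + 1507027)/((((¾)*31)² - 1487221) + 3235332) = 7707953321226/(5114675*(((93/4)² - 1487221) + 3235332)) = 7707953321226/(5114675*((8649/16 - 1487221) + 3235332)) = 7707953321226/(5114675*(-23786887/16 + 3235332)) = 7707953321226/(5114675*(27978425/16)) = (7707953321226/5114675)*(16/27978425) = 123327253139616/143100550886875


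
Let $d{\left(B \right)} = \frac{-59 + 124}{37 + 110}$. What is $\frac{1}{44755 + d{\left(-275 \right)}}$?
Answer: $\frac{147}{6579050} \approx 2.2344 \cdot 10^{-5}$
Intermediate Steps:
$d{\left(B \right)} = \frac{65}{147}$
$\frac{1}{44755 + d{\left(-275 \right)}} = \frac{1}{44755 + \frac{65}{147}} = \frac{1}{\frac{6579050}{147}} = \frac{147}{6579050}$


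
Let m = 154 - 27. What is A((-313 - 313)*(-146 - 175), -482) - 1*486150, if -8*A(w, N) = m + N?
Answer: -3888845/8 ≈ -4.8611e+5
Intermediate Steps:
m = 127
A(w, N) = -127/8 - N/8 (A(w, N) = -(127 + N)/8 = -127/8 - N/8)
A((-313 - 313)*(-146 - 175), -482) - 1*486150 = (-127/8 - 1/8*(-482)) - 1*486150 = (-127/8 + 241/4) - 486150 = 355/8 - 486150 = -3888845/8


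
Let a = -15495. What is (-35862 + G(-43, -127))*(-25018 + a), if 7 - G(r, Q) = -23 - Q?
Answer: 1456806967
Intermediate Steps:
G(r, Q) = 30 + Q (G(r, Q) = 7 - (-23 - Q) = 7 + (23 + Q) = 30 + Q)
(-35862 + G(-43, -127))*(-25018 + a) = (-35862 + (30 - 127))*(-25018 - 15495) = (-35862 - 97)*(-40513) = -35959*(-40513) = 1456806967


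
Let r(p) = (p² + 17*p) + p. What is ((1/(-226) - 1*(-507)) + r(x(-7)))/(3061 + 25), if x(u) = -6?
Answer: 98309/697436 ≈ 0.14096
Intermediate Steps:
r(p) = p² + 18*p
((1/(-226) - 1*(-507)) + r(x(-7)))/(3061 + 25) = ((1/(-226) - 1*(-507)) - 6*(18 - 6))/(3061 + 25) = ((-1/226 + 507) - 6*12)/3086 = (114581/226 - 72)*(1/3086) = (98309/226)*(1/3086) = 98309/697436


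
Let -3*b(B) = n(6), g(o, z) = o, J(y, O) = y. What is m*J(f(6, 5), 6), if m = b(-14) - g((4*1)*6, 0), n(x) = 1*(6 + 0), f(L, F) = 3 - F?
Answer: 52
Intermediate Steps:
n(x) = 6 (n(x) = 1*6 = 6)
b(B) = -2 (b(B) = -⅓*6 = -2)
m = -26 (m = -2 - 4*1*6 = -2 - 4*6 = -2 - 1*24 = -2 - 24 = -26)
m*J(f(6, 5), 6) = -26*(3 - 1*5) = -26*(3 - 5) = -26*(-2) = 52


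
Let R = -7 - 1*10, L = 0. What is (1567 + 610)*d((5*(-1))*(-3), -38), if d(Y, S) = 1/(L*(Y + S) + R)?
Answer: -2177/17 ≈ -128.06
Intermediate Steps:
R = -17 (R = -7 - 10 = -17)
d(Y, S) = -1/17 (d(Y, S) = 1/(0*(Y + S) - 17) = 1/(0*(S + Y) - 17) = 1/(0 - 17) = 1/(-17) = -1/17)
(1567 + 610)*d((5*(-1))*(-3), -38) = (1567 + 610)*(-1/17) = 2177*(-1/17) = -2177/17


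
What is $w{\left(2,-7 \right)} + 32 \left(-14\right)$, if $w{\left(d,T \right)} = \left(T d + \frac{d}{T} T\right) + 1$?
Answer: $-459$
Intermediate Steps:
$w{\left(d,T \right)} = 1 + d + T d$ ($w{\left(d,T \right)} = \left(T d + d\right) + 1 = \left(d + T d\right) + 1 = 1 + d + T d$)
$w{\left(2,-7 \right)} + 32 \left(-14\right) = \left(1 + 2 - 14\right) + 32 \left(-14\right) = \left(1 + 2 - 14\right) - 448 = -11 - 448 = -459$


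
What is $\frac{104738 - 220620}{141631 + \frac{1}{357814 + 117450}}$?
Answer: $- \frac{4236503296}{5177855045} \approx -0.8182$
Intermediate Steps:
$\frac{104738 - 220620}{141631 + \frac{1}{357814 + 117450}} = - \frac{115882}{141631 + \frac{1}{475264}} = - \frac{115882}{\frac{67312115585}{475264}} = \left(-115882\right) \frac{475264}{67312115585} = - \frac{4236503296}{5177855045}$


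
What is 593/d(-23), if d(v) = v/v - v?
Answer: 593/24 ≈ 24.708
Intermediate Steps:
d(v) = 1 - v
593/d(-23) = 593/(1 - 1*(-23)) = 593/(1 + 23) = 593/24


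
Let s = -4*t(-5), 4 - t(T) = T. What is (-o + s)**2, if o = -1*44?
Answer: 64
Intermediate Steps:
t(T) = 4 - T
o = -44
s = -36 (s = -4*(4 - 1*(-5)) = -4*(4 + 5) = -4*9 = -36)
(-o + s)**2 = (-1*(-44) - 36)**2 = (44 - 36)**2 = 8**2 = 64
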